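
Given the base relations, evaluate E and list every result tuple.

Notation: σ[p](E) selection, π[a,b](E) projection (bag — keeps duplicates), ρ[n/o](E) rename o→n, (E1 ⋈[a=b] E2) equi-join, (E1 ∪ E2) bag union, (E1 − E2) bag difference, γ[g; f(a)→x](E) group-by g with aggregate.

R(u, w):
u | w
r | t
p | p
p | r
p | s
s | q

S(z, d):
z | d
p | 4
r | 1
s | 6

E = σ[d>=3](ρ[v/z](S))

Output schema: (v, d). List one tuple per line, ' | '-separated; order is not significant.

Row counts bottom-up:
  S → 3
  ρ[v/z](S) → 3
  σ[d>=3](ρ[v/z](S)) → 2

== RESULT ==
v | d
p | 4
s | 6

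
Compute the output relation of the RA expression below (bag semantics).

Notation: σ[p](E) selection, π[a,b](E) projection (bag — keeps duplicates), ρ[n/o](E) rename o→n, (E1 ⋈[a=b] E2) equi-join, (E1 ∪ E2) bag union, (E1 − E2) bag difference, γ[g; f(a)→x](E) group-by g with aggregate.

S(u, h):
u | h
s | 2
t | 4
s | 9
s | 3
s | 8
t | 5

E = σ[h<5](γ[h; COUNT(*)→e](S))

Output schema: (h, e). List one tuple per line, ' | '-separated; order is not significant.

Per-node cardinality:
  S → 6
  γ[h; COUNT(*)→e](S) → 6
  σ[h<5](γ[h; COUNT(*)→e](S)) → 3

== RESULT ==
h | e
2 | 1
3 | 1
4 | 1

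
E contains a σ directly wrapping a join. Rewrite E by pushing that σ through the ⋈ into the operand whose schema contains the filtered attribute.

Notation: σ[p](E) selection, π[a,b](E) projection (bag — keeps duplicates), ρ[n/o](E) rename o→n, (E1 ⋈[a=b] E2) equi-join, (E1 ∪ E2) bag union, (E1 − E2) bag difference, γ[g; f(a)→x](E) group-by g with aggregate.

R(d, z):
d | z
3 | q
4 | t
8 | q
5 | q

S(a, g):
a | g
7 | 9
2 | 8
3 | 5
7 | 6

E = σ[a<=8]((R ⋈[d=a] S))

σ filters on a, owned by the right side.
E' = (R ⋈[d=a] σ[a<=8](S))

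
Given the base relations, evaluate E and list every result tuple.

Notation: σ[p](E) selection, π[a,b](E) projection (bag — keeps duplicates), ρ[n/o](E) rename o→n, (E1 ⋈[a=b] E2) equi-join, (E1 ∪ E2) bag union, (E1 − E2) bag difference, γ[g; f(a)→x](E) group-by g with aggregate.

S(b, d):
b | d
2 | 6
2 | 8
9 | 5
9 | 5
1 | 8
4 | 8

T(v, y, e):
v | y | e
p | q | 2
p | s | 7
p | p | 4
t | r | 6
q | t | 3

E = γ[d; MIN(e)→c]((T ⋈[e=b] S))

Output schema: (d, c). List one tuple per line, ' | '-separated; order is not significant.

Per-node cardinality:
  T → 5
  S → 6
  (T ⋈[e=b] S) → 3
  γ[d; MIN(e)→c]((T ⋈[e=b] S)) → 2

== RESULT ==
d | c
6 | 2
8 | 2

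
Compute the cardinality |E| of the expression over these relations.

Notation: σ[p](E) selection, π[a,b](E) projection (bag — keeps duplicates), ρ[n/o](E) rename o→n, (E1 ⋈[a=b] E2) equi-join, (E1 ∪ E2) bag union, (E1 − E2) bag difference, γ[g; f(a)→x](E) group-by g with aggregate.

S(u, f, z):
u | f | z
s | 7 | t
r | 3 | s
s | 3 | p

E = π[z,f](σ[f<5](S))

Stepwise |·|:
  S → 3
  σ[f<5](S) → 2
  π[z,f](σ[f<5](S)) → 2

|E| = 2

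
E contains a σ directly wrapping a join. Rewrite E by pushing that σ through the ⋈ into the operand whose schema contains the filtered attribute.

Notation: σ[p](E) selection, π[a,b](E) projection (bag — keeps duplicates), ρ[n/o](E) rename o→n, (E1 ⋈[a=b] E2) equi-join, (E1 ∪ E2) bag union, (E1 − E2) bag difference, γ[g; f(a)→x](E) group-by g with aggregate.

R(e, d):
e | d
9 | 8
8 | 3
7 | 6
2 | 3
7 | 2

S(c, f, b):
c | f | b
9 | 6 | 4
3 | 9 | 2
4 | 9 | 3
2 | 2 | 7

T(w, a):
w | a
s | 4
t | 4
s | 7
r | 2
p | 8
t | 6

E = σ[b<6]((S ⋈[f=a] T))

σ filters on b, owned by the left side.
E' = (σ[b<6](S) ⋈[f=a] T)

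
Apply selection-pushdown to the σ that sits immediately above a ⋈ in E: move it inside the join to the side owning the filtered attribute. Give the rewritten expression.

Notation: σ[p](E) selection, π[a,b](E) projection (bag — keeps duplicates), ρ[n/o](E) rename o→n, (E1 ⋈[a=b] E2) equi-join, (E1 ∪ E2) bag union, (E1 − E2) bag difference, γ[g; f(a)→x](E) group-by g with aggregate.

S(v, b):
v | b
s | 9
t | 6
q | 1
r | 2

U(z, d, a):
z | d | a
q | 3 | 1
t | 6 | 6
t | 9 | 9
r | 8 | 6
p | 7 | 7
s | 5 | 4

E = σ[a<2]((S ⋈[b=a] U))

σ filters on a, owned by the right side.
E' = (S ⋈[b=a] σ[a<2](U))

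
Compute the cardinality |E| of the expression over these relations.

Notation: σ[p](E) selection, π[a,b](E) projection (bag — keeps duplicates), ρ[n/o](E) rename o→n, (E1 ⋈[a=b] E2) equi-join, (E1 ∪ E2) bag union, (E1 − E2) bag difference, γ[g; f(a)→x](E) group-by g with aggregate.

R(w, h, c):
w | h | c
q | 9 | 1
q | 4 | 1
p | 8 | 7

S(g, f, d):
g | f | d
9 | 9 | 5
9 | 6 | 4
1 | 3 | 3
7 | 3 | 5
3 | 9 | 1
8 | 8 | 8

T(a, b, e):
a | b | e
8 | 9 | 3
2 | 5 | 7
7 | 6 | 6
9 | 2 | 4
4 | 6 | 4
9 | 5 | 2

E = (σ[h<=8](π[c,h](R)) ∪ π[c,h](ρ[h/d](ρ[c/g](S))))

Subexpression sizes:
  R → 3
  π[c,h](R) → 3
  σ[h<=8](π[c,h](R)) → 2
  S → 6
  ρ[c/g](S) → 6
  ρ[h/d](ρ[c/g](S)) → 6
  π[c,h](ρ[h/d](ρ[c/g](S))) → 6
  (σ[h<=8](π[c,h](R)) ∪ π[c,h](ρ[h/d](ρ[c/g](S)))) → 8

|E| = 8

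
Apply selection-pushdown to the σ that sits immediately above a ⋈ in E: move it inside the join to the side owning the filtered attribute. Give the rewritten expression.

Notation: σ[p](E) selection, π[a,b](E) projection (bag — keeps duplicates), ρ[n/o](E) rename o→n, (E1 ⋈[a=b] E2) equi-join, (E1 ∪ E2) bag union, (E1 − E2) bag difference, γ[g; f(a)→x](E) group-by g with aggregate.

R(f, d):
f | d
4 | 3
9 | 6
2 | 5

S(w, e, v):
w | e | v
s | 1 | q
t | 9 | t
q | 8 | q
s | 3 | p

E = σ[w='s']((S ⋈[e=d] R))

σ filters on w, owned by the left side.
E' = (σ[w='s'](S) ⋈[e=d] R)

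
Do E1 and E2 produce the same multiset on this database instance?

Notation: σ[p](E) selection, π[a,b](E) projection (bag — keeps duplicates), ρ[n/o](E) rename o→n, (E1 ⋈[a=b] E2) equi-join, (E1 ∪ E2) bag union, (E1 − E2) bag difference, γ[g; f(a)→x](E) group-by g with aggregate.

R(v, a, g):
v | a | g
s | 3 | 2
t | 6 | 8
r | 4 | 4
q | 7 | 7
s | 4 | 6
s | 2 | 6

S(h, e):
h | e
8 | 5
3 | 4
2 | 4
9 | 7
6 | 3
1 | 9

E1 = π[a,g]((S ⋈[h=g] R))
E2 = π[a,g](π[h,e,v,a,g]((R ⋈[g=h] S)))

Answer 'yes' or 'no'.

E1 subexpression sizes:
  S → 6
  R → 6
  (S ⋈[h=g] R) → 4
  π[a,g]((S ⋈[h=g] R)) → 4
E2 subexpression sizes:
  R → 6
  S → 6
  (R ⋈[g=h] S) → 4
  π[h,e,v,a,g]((R ⋈[g=h] S)) → 4
  π[a,g](π[h,e,v,a,g]((R ⋈[g=h] S))) → 4

E1 and E2 produce the same multiset:
a | g
2 | 6
3 | 2
4 | 6
6 | 8

yes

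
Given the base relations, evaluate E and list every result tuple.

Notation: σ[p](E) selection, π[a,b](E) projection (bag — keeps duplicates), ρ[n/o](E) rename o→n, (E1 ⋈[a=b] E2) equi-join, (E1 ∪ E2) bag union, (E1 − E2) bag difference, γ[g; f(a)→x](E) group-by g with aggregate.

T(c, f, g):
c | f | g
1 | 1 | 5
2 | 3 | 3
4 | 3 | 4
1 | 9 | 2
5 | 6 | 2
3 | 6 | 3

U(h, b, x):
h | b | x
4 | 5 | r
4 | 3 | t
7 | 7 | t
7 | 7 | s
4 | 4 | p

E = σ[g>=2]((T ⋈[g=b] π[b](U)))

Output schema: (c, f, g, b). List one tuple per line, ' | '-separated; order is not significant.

Subexpression sizes:
  T → 6
  U → 5
  π[b](U) → 5
  (T ⋈[g=b] π[b](U)) → 4
  σ[g>=2]((T ⋈[g=b] π[b](U))) → 4

== RESULT ==
c | f | g | b
1 | 1 | 5 | 5
2 | 3 | 3 | 3
3 | 6 | 3 | 3
4 | 3 | 4 | 4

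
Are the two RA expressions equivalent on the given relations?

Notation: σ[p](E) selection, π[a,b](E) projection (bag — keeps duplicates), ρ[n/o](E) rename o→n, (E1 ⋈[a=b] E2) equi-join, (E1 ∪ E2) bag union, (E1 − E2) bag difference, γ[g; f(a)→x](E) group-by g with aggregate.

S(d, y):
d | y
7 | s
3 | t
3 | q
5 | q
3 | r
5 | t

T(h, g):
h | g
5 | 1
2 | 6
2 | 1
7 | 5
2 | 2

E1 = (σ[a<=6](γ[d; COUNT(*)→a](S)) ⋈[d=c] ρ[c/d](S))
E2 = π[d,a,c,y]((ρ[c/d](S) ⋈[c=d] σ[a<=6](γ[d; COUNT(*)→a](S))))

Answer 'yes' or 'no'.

E1 subexpression sizes:
  S → 6
  γ[d; COUNT(*)→a](S) → 3
  σ[a<=6](γ[d; COUNT(*)→a](S)) → 3
  S → 6
  ρ[c/d](S) → 6
  (σ[a<=6](γ[d; COUNT(*)→a](S)) ⋈[d=c] ρ[c/d](S)) → 6
E2 subexpression sizes:
  S → 6
  ρ[c/d](S) → 6
  S → 6
  γ[d; COUNT(*)→a](S) → 3
  σ[a<=6](γ[d; COUNT(*)→a](S)) → 3
  (ρ[c/d](S) ⋈[c=d] σ[a<=6](γ[d; COUNT(*)→a](S))) → 6
  π[d,a,c,y]((ρ[c/d](S) ⋈[c=d] σ[a<=6](γ[d; COUNT(*)→a](S)))) → 6

E1 and E2 produce the same multiset:
d | a | c | y
3 | 3 | 3 | q
3 | 3 | 3 | r
3 | 3 | 3 | t
5 | 2 | 5 | q
5 | 2 | 5 | t
7 | 1 | 7 | s

yes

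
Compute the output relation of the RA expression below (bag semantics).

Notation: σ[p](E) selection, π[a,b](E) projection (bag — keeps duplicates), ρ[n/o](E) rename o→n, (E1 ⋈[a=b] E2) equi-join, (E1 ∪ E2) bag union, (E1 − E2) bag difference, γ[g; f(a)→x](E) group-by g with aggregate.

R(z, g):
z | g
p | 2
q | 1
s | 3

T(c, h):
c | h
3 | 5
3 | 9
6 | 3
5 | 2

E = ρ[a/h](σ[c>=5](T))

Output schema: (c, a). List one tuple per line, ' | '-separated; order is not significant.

Stepwise |·|:
  T → 4
  σ[c>=5](T) → 2
  ρ[a/h](σ[c>=5](T)) → 2

== RESULT ==
c | a
5 | 2
6 | 3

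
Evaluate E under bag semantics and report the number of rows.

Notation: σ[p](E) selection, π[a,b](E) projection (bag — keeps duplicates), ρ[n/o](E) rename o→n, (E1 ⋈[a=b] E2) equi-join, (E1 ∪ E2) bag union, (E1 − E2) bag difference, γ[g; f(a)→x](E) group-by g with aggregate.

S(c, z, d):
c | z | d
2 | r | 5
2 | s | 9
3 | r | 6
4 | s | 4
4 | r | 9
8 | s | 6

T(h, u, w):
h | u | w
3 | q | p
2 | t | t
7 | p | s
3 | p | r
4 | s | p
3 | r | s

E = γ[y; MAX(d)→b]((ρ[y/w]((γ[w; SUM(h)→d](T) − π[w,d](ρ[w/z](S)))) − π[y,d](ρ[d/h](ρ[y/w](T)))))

Stepwise |·|:
  T → 6
  γ[w; SUM(h)→d](T) → 4
  S → 6
  ρ[w/z](S) → 6
  π[w,d](ρ[w/z](S)) → 6
  (γ[w; SUM(h)→d](T) − π[w,d](ρ[w/z](S))) → 4
  ρ[y/w]((γ[w; SUM(h)→d](T) − π[w,d](ρ[w/z](S)))) → 4
  T → 6
  ρ[y/w](T) → 6
  ρ[d/h](ρ[y/w](T)) → 6
  π[y,d](ρ[d/h](ρ[y/w](T))) → 6
  (ρ[y/w]((γ[w; SUM(h)→d](T) − π[w,d](ρ[w/z](S)))) − π[y,d](ρ[d/h](ρ[y/w](T)))) → 2
  γ[y; MAX(d)→b]((ρ[y/w]((γ[w; SUM(h)→d](T) − π[w,d](ρ[w/z](S)))) − π[y,d](ρ[d/h](ρ[y/w](T))))) → 2

|E| = 2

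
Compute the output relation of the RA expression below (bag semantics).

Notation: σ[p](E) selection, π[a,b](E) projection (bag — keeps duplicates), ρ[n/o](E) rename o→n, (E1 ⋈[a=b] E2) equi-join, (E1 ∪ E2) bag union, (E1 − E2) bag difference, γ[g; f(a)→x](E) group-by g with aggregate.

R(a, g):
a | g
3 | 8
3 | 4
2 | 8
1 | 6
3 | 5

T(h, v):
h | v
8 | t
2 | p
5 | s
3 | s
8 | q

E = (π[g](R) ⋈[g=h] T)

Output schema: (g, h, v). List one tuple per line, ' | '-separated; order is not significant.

Row counts bottom-up:
  R → 5
  π[g](R) → 5
  T → 5
  (π[g](R) ⋈[g=h] T) → 5

== RESULT ==
g | h | v
5 | 5 | s
8 | 8 | q
8 | 8 | q
8 | 8 | t
8 | 8 | t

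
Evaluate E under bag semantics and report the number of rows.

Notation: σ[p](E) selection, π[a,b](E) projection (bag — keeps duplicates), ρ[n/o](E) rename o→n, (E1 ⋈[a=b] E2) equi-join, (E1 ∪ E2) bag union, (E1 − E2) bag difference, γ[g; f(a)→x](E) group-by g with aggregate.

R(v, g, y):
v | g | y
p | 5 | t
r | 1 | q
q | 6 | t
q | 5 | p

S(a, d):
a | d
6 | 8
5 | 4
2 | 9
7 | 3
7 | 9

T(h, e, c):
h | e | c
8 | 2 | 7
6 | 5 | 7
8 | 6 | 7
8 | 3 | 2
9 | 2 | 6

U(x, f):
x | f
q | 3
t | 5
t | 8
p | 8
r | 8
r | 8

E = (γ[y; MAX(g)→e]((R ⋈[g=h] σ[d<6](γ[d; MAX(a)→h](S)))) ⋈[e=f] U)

Subexpression sizes:
  R → 4
  S → 5
  γ[d; MAX(a)→h](S) → 4
  σ[d<6](γ[d; MAX(a)→h](S)) → 2
  (R ⋈[g=h] σ[d<6](γ[d; MAX(a)→h](S))) → 2
  γ[y; MAX(g)→e]((R ⋈[g=h] σ[d<6](γ[d; MAX(a)→h](S)))) → 2
  U → 6
  (γ[y; MAX(g)→e]((R ⋈[g=h] σ[d<6](γ[d; MAX(a)→h](S)))) ⋈[e=f] U) → 2

|E| = 2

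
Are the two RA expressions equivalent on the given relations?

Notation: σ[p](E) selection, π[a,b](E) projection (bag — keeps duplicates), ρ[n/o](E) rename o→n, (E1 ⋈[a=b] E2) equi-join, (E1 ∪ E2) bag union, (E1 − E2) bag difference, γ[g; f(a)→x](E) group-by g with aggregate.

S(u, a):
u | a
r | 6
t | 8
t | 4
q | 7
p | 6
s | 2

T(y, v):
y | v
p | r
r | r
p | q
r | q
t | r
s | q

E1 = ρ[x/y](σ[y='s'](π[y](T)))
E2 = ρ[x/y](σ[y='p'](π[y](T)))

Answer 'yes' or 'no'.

E1 per-node cardinality:
  T → 6
  π[y](T) → 6
  σ[y='s'](π[y](T)) → 1
  ρ[x/y](σ[y='s'](π[y](T))) → 1
E2 per-node cardinality:
  T → 6
  π[y](T) → 6
  σ[y='p'](π[y](T)) → 2
  ρ[x/y](σ[y='p'](π[y](T))) → 2

E1 result:
x
s
E2 result:
x
p
p
Witness: ('p',) appears 0× in E1 but 2× in E2.

no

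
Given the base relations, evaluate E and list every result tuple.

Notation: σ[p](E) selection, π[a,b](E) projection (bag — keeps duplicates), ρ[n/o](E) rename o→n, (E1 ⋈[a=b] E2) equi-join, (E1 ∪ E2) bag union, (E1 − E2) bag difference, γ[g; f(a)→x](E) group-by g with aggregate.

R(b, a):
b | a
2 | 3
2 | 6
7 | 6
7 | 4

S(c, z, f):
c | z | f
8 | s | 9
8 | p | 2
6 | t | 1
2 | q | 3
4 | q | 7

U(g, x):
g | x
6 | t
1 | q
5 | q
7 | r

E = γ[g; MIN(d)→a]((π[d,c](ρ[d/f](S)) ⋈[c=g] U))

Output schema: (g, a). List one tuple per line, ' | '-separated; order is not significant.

Row counts bottom-up:
  S → 5
  ρ[d/f](S) → 5
  π[d,c](ρ[d/f](S)) → 5
  U → 4
  (π[d,c](ρ[d/f](S)) ⋈[c=g] U) → 1
  γ[g; MIN(d)→a]((π[d,c](ρ[d/f](S)) ⋈[c=g] U)) → 1

== RESULT ==
g | a
6 | 1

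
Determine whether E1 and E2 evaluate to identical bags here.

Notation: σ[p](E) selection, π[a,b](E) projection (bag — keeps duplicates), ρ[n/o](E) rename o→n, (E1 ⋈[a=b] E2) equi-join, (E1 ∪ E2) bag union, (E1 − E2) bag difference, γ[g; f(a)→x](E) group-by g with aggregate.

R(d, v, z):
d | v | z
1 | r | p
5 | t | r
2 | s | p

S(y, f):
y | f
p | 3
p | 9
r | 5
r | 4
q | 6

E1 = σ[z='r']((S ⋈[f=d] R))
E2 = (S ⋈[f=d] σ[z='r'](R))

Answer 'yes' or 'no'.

E1 row counts bottom-up:
  S → 5
  R → 3
  (S ⋈[f=d] R) → 1
  σ[z='r']((S ⋈[f=d] R)) → 1
E2 row counts bottom-up:
  S → 5
  R → 3
  σ[z='r'](R) → 1
  (S ⋈[f=d] σ[z='r'](R)) → 1

E1 and E2 produce the same multiset:
y | f | d | v | z
r | 5 | 5 | t | r

yes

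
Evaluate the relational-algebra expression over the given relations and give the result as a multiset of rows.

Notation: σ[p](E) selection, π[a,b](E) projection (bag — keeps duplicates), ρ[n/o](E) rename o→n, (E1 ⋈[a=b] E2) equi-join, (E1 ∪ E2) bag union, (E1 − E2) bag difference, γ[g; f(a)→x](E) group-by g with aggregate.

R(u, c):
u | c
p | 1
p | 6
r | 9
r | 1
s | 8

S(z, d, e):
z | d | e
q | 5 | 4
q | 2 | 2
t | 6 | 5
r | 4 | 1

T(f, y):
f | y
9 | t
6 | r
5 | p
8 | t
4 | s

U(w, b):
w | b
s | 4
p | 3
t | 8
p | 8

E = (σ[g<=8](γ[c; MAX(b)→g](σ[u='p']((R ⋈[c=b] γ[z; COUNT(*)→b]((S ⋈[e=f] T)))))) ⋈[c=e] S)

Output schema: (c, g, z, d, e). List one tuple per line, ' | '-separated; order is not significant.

Subexpression sizes:
  R → 5
  S → 4
  T → 5
  (S ⋈[e=f] T) → 2
  γ[z; COUNT(*)→b]((S ⋈[e=f] T)) → 2
  (R ⋈[c=b] γ[z; COUNT(*)→b]((S ⋈[e=f] T))) → 4
  σ[u='p']((R ⋈[c=b] γ[z; COUNT(*)→b]((S ⋈[e=f] T)))) → 2
  γ[c; MAX(b)→g](σ[u='p']((R ⋈[c=b] γ[z; COUNT(*)→b]((S ⋈[e=f] T))))) → 1
  σ[g<=8](γ[c; MAX(b)→g](σ[u='p']((R ⋈[c=b] γ[z; COUNT(*)→b]((S ⋈[e=f] T)))))) → 1
  S → 4
  (σ[g<=8](γ[c; MAX(b)→g](σ[u='p']((R ⋈[c=b] γ[z; COUNT(*)→b]((S ⋈[e=f] T)))))) ⋈[c=e] S) → 1

== RESULT ==
c | g | z | d | e
1 | 1 | r | 4 | 1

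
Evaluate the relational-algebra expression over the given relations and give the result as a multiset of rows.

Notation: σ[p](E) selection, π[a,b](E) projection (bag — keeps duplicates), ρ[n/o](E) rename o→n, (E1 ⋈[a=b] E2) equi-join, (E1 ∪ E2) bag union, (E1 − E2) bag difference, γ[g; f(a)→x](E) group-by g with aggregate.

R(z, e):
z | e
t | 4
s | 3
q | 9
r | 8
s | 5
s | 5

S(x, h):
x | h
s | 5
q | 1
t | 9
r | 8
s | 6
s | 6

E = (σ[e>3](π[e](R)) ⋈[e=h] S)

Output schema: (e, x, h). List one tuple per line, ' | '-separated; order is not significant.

Row counts bottom-up:
  R → 6
  π[e](R) → 6
  σ[e>3](π[e](R)) → 5
  S → 6
  (σ[e>3](π[e](R)) ⋈[e=h] S) → 4

== RESULT ==
e | x | h
5 | s | 5
5 | s | 5
8 | r | 8
9 | t | 9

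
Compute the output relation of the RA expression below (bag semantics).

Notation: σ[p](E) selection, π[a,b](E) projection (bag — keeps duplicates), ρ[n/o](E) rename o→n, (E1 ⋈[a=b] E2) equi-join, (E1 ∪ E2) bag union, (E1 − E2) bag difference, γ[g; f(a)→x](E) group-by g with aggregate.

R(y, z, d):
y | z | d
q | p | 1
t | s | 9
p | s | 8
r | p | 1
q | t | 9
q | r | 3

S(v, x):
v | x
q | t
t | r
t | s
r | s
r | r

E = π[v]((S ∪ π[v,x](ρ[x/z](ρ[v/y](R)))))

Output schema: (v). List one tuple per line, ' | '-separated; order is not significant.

Stepwise |·|:
  S → 5
  R → 6
  ρ[v/y](R) → 6
  ρ[x/z](ρ[v/y](R)) → 6
  π[v,x](ρ[x/z](ρ[v/y](R))) → 6
  (S ∪ π[v,x](ρ[x/z](ρ[v/y](R)))) → 11
  π[v]((S ∪ π[v,x](ρ[x/z](ρ[v/y](R))))) → 11

== RESULT ==
v
p
q
q
q
q
r
r
r
t
t
t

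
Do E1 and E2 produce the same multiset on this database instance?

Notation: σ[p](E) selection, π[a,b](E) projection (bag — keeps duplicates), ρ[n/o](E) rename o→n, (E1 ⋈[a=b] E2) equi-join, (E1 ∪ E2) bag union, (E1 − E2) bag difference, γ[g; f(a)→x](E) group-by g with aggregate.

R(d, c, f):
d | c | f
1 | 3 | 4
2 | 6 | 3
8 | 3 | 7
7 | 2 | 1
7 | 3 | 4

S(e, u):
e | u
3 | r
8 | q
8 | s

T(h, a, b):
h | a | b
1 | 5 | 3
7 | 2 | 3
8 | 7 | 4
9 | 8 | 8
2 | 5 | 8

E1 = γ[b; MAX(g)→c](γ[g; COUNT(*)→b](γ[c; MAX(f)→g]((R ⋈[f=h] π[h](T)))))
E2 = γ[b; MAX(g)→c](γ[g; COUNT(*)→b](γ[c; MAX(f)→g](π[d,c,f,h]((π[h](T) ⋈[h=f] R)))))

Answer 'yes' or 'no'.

E1 subexpression sizes:
  R → 5
  T → 5
  π[h](T) → 5
  (R ⋈[f=h] π[h](T)) → 2
  γ[c; MAX(f)→g]((R ⋈[f=h] π[h](T))) → 2
  γ[g; COUNT(*)→b](γ[c; MAX(f)→g]((R ⋈[f=h] π[h](T)))) → 2
  γ[b; MAX(g)→c](γ[g; COUNT(*)→b](γ[c; MAX(f)→g]((R ⋈[f=h] π[h](T))))) → 1
E2 subexpression sizes:
  T → 5
  π[h](T) → 5
  R → 5
  (π[h](T) ⋈[h=f] R) → 2
  π[d,c,f,h]((π[h](T) ⋈[h=f] R)) → 2
  γ[c; MAX(f)→g](π[d,c,f,h]((π[h](T) ⋈[h=f] R))) → 2
  γ[g; COUNT(*)→b](γ[c; MAX(f)→g](π[d,c,f,h]((π[h](T) ⋈[h=f] R)))) → 2
  γ[b; MAX(g)→c](γ[g; COUNT(*)→b](γ[c; MAX(f)→g](π[d,c,f,h]((π[h](T) ⋈[h=f] R))))) → 1

E1 and E2 produce the same multiset:
b | c
1 | 7

yes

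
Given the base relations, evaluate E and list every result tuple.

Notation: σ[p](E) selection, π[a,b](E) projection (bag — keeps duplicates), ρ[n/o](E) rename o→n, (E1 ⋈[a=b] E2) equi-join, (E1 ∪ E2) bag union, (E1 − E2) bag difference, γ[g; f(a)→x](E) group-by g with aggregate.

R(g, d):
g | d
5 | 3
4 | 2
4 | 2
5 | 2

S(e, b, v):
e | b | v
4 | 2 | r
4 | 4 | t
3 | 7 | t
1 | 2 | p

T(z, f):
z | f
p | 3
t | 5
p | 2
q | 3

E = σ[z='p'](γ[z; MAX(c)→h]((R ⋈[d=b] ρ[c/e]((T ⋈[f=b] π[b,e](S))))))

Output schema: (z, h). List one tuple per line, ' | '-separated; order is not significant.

Per-node cardinality:
  R → 4
  T → 4
  S → 4
  π[b,e](S) → 4
  (T ⋈[f=b] π[b,e](S)) → 2
  ρ[c/e]((T ⋈[f=b] π[b,e](S))) → 2
  (R ⋈[d=b] ρ[c/e]((T ⋈[f=b] π[b,e](S)))) → 6
  γ[z; MAX(c)→h]((R ⋈[d=b] ρ[c/e]((T ⋈[f=b] π[b,e](S))))) → 1
  σ[z='p'](γ[z; MAX(c)→h]((R ⋈[d=b] ρ[c/e]((T ⋈[f=b] π[b,e](S)))))) → 1

== RESULT ==
z | h
p | 4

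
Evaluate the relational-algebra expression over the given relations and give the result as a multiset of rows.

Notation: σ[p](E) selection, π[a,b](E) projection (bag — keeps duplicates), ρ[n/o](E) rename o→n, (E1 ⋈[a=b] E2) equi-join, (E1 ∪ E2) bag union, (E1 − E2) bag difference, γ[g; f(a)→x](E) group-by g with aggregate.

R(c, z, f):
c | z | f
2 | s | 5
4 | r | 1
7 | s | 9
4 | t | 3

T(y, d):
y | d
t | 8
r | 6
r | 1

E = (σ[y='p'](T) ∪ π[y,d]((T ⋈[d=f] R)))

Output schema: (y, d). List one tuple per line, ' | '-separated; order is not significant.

Per-node cardinality:
  T → 3
  σ[y='p'](T) → 0
  T → 3
  R → 4
  (T ⋈[d=f] R) → 1
  π[y,d]((T ⋈[d=f] R)) → 1
  (σ[y='p'](T) ∪ π[y,d]((T ⋈[d=f] R))) → 1

== RESULT ==
y | d
r | 1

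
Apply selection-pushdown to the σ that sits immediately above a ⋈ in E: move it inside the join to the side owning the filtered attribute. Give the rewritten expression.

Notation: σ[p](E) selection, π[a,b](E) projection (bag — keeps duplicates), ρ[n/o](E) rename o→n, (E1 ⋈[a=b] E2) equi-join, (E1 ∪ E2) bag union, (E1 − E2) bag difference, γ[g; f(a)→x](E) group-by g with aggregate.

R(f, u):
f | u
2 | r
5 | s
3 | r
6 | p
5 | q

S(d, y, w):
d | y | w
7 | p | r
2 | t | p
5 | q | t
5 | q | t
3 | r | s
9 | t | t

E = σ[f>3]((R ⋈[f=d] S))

σ filters on f, owned by the left side.
E' = (σ[f>3](R) ⋈[f=d] S)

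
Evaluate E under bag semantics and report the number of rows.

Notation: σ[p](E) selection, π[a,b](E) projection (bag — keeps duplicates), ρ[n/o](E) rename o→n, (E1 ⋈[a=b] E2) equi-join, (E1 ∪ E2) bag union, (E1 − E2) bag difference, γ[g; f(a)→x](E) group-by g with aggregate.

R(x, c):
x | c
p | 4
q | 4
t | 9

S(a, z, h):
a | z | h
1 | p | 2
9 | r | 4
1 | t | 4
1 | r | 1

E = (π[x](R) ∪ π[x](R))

Row counts bottom-up:
  R → 3
  π[x](R) → 3
  R → 3
  π[x](R) → 3
  (π[x](R) ∪ π[x](R)) → 6

|E| = 6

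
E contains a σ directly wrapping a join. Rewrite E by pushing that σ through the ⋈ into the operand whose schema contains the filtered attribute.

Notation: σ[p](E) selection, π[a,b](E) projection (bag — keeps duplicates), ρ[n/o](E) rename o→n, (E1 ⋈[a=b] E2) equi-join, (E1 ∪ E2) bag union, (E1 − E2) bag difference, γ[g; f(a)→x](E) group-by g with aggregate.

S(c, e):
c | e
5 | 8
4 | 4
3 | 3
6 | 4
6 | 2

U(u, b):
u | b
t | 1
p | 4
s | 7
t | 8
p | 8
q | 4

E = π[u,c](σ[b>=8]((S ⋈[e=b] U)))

σ filters on b, owned by the right side.
E' = π[u,c]((S ⋈[e=b] σ[b>=8](U)))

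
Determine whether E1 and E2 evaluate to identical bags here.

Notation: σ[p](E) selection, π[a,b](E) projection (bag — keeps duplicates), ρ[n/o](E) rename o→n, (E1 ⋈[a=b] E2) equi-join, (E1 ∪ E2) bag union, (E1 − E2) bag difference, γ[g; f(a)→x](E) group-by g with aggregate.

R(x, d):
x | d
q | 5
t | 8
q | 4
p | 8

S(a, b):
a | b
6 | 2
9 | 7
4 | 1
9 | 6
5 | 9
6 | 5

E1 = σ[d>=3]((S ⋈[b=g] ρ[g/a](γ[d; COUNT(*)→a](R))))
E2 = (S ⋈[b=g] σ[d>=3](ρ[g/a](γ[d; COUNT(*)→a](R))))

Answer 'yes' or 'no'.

E1 stepwise |·|:
  S → 6
  R → 4
  γ[d; COUNT(*)→a](R) → 3
  ρ[g/a](γ[d; COUNT(*)→a](R)) → 3
  (S ⋈[b=g] ρ[g/a](γ[d; COUNT(*)→a](R))) → 3
  σ[d>=3]((S ⋈[b=g] ρ[g/a](γ[d; COUNT(*)→a](R)))) → 3
E2 stepwise |·|:
  S → 6
  R → 4
  γ[d; COUNT(*)→a](R) → 3
  ρ[g/a](γ[d; COUNT(*)→a](R)) → 3
  σ[d>=3](ρ[g/a](γ[d; COUNT(*)→a](R))) → 3
  (S ⋈[b=g] σ[d>=3](ρ[g/a](γ[d; COUNT(*)→a](R)))) → 3

E1 and E2 produce the same multiset:
a | b | d | g
4 | 1 | 4 | 1
4 | 1 | 5 | 1
6 | 2 | 8 | 2

yes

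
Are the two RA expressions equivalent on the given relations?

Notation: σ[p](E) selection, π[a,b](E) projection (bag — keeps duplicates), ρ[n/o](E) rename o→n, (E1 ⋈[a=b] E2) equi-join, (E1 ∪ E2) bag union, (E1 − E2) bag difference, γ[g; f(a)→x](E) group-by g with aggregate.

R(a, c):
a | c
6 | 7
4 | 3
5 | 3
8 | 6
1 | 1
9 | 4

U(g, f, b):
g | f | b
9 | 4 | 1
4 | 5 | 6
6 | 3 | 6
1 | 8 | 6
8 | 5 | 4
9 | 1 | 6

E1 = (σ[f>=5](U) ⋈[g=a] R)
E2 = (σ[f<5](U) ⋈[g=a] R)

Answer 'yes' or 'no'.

E1 row counts bottom-up:
  U → 6
  σ[f>=5](U) → 3
  R → 6
  (σ[f>=5](U) ⋈[g=a] R) → 3
E2 row counts bottom-up:
  U → 6
  σ[f<5](U) → 3
  R → 6
  (σ[f<5](U) ⋈[g=a] R) → 3

E1 result:
g | f | b | a | c
1 | 8 | 6 | 1 | 1
4 | 5 | 6 | 4 | 3
8 | 5 | 4 | 8 | 6
E2 result:
g | f | b | a | c
6 | 3 | 6 | 6 | 7
9 | 1 | 6 | 9 | 4
9 | 4 | 1 | 9 | 4
Witness: (9, 4, 1, 9, 4) appears 0× in E1 but 1× in E2.

no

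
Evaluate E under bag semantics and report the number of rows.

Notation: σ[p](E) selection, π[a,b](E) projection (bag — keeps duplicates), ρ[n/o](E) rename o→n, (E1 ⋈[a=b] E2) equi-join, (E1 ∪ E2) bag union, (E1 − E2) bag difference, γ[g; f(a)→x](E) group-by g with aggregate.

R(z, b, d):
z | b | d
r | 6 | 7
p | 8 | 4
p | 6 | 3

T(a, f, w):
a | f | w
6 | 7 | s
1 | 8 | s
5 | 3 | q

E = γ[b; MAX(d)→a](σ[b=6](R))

Per-node cardinality:
  R → 3
  σ[b=6](R) → 2
  γ[b; MAX(d)→a](σ[b=6](R)) → 1

|E| = 1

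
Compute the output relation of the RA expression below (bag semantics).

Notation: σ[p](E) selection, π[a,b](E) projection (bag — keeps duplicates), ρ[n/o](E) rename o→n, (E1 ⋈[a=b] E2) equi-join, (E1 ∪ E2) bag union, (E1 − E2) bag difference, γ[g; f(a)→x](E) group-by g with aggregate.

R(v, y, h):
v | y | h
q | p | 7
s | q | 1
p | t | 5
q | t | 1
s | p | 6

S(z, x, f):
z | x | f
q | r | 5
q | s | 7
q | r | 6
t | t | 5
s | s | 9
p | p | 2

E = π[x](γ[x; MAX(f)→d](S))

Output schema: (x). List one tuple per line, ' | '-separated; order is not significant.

Per-node cardinality:
  S → 6
  γ[x; MAX(f)→d](S) → 4
  π[x](γ[x; MAX(f)→d](S)) → 4

== RESULT ==
x
p
r
s
t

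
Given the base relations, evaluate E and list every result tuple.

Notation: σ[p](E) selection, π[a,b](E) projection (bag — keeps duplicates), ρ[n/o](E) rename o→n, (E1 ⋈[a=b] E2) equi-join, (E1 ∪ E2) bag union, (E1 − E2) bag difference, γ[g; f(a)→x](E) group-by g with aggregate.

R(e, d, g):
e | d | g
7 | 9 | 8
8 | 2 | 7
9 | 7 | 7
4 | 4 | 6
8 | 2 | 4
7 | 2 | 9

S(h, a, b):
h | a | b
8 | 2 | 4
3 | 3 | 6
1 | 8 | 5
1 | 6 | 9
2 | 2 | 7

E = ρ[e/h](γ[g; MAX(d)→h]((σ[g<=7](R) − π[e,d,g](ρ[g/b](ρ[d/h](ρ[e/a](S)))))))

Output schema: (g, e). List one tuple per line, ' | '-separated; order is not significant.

Subexpression sizes:
  R → 6
  σ[g<=7](R) → 4
  S → 5
  ρ[e/a](S) → 5
  ρ[d/h](ρ[e/a](S)) → 5
  ρ[g/b](ρ[d/h](ρ[e/a](S))) → 5
  π[e,d,g](ρ[g/b](ρ[d/h](ρ[e/a](S)))) → 5
  (σ[g<=7](R) − π[e,d,g](ρ[g/b](ρ[d/h](ρ[e/a](S))))) → 4
  γ[g; MAX(d)→h]((σ[g<=7](R) − π[e,d,g](ρ[g/b](ρ[d/h](ρ[e/a](S)))))) → 3
  ρ[e/h](γ[g; MAX(d)→h]((σ[g<=7](R) − π[e,d,g](ρ[g/b](ρ[d/h](ρ[e/a](S))))))) → 3

== RESULT ==
g | e
4 | 2
6 | 4
7 | 7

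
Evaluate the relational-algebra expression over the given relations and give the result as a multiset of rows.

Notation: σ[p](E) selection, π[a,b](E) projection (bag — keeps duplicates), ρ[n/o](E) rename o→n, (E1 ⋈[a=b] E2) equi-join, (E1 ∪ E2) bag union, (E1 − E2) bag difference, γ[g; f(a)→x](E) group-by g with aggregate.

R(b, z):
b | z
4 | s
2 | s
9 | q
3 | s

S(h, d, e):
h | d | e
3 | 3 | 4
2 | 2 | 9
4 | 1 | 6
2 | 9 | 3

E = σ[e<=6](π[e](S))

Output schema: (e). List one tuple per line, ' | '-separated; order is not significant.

Row counts bottom-up:
  S → 4
  π[e](S) → 4
  σ[e<=6](π[e](S)) → 3

== RESULT ==
e
3
4
6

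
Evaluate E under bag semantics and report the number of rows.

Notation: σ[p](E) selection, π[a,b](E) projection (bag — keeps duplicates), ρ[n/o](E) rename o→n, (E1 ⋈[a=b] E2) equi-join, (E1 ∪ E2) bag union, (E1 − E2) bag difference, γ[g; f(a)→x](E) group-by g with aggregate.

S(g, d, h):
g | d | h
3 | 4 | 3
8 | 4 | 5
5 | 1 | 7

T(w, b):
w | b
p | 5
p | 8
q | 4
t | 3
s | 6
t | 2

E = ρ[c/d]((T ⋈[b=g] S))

Stepwise |·|:
  T → 6
  S → 3
  (T ⋈[b=g] S) → 3
  ρ[c/d]((T ⋈[b=g] S)) → 3

|E| = 3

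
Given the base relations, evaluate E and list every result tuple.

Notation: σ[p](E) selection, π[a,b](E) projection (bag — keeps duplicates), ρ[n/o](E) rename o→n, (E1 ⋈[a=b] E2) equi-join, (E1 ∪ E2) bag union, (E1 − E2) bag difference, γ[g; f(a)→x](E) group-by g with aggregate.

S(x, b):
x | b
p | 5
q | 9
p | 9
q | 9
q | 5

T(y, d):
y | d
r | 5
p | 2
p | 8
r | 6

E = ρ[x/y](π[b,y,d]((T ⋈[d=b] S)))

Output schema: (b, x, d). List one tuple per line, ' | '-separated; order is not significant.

Subexpression sizes:
  T → 4
  S → 5
  (T ⋈[d=b] S) → 2
  π[b,y,d]((T ⋈[d=b] S)) → 2
  ρ[x/y](π[b,y,d]((T ⋈[d=b] S))) → 2

== RESULT ==
b | x | d
5 | r | 5
5 | r | 5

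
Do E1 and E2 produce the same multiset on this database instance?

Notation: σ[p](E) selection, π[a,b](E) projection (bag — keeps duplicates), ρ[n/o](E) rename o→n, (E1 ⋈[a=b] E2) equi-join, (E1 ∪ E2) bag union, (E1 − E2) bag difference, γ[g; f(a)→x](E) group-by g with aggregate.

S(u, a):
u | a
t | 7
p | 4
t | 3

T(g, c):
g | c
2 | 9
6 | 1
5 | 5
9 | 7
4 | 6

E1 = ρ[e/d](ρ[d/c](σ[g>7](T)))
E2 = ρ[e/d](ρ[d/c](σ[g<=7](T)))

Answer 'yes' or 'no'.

E1 per-node cardinality:
  T → 5
  σ[g>7](T) → 1
  ρ[d/c](σ[g>7](T)) → 1
  ρ[e/d](ρ[d/c](σ[g>7](T))) → 1
E2 per-node cardinality:
  T → 5
  σ[g<=7](T) → 4
  ρ[d/c](σ[g<=7](T)) → 4
  ρ[e/d](ρ[d/c](σ[g<=7](T))) → 4

E1 result:
g | e
9 | 7
E2 result:
g | e
2 | 9
4 | 6
5 | 5
6 | 1
Witness: (2, 9) appears 0× in E1 but 1× in E2.

no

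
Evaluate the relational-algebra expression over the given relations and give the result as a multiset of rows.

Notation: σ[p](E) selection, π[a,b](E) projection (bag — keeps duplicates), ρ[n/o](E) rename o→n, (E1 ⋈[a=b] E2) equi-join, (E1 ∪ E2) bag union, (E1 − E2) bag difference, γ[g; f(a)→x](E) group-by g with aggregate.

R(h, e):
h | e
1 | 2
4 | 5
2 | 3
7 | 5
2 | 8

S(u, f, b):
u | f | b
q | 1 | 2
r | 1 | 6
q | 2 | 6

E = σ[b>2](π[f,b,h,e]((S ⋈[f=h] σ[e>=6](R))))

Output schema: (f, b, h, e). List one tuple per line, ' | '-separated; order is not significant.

Per-node cardinality:
  S → 3
  R → 5
  σ[e>=6](R) → 1
  (S ⋈[f=h] σ[e>=6](R)) → 1
  π[f,b,h,e]((S ⋈[f=h] σ[e>=6](R))) → 1
  σ[b>2](π[f,b,h,e]((S ⋈[f=h] σ[e>=6](R)))) → 1

== RESULT ==
f | b | h | e
2 | 6 | 2 | 8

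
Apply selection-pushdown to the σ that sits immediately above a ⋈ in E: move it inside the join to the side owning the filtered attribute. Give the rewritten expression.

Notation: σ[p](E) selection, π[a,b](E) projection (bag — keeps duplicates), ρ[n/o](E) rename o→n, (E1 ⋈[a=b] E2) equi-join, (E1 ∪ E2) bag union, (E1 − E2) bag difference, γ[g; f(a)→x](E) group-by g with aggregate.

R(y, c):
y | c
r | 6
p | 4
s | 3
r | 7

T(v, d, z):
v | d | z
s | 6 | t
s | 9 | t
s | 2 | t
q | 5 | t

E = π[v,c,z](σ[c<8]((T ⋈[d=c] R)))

σ filters on c, owned by the right side.
E' = π[v,c,z]((T ⋈[d=c] σ[c<8](R)))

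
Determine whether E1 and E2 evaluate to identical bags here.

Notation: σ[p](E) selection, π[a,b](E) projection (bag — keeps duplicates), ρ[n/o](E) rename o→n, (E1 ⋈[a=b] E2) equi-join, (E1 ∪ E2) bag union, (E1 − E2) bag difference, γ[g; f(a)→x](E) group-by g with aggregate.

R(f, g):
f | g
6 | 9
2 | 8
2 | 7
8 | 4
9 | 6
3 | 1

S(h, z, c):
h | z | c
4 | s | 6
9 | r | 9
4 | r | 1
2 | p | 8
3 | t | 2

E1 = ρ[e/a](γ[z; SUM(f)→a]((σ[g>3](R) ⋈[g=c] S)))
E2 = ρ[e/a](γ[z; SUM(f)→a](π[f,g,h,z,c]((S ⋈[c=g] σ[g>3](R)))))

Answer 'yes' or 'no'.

E1 subexpression sizes:
  R → 6
  σ[g>3](R) → 5
  S → 5
  (σ[g>3](R) ⋈[g=c] S) → 3
  γ[z; SUM(f)→a]((σ[g>3](R) ⋈[g=c] S)) → 3
  ρ[e/a](γ[z; SUM(f)→a]((σ[g>3](R) ⋈[g=c] S))) → 3
E2 subexpression sizes:
  S → 5
  R → 6
  σ[g>3](R) → 5
  (S ⋈[c=g] σ[g>3](R)) → 3
  π[f,g,h,z,c]((S ⋈[c=g] σ[g>3](R))) → 3
  γ[z; SUM(f)→a](π[f,g,h,z,c]((S ⋈[c=g] σ[g>3](R)))) → 3
  ρ[e/a](γ[z; SUM(f)→a](π[f,g,h,z,c]((S ⋈[c=g] σ[g>3](R))))) → 3

E1 and E2 produce the same multiset:
z | e
p | 2
r | 6
s | 9

yes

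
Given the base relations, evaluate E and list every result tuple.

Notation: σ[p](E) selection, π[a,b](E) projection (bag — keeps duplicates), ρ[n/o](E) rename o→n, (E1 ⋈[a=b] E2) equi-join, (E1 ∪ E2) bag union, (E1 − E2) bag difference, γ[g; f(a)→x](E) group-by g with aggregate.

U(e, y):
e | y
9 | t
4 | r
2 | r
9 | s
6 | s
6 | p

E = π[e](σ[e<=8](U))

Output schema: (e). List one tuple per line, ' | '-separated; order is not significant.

Subexpression sizes:
  U → 6
  σ[e<=8](U) → 4
  π[e](σ[e<=8](U)) → 4

== RESULT ==
e
2
4
6
6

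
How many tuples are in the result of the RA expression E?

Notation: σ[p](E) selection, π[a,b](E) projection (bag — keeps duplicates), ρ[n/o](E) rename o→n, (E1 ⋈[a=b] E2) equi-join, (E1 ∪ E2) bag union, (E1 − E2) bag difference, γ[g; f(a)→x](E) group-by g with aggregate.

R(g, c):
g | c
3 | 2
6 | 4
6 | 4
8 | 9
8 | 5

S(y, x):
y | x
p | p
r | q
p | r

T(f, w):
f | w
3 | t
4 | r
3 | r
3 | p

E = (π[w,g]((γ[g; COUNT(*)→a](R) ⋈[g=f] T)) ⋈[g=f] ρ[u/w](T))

Subexpression sizes:
  R → 5
  γ[g; COUNT(*)→a](R) → 3
  T → 4
  (γ[g; COUNT(*)→a](R) ⋈[g=f] T) → 3
  π[w,g]((γ[g; COUNT(*)→a](R) ⋈[g=f] T)) → 3
  T → 4
  ρ[u/w](T) → 4
  (π[w,g]((γ[g; COUNT(*)→a](R) ⋈[g=f] T)) ⋈[g=f] ρ[u/w](T)) → 9

|E| = 9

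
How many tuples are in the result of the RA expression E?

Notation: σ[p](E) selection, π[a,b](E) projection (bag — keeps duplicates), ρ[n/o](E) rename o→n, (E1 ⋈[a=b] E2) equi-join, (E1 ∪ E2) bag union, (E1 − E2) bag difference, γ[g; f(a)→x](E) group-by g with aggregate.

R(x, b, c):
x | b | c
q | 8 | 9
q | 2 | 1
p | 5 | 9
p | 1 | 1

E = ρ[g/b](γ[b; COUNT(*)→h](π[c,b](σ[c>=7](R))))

Per-node cardinality:
  R → 4
  σ[c>=7](R) → 2
  π[c,b](σ[c>=7](R)) → 2
  γ[b; COUNT(*)→h](π[c,b](σ[c>=7](R))) → 2
  ρ[g/b](γ[b; COUNT(*)→h](π[c,b](σ[c>=7](R)))) → 2

|E| = 2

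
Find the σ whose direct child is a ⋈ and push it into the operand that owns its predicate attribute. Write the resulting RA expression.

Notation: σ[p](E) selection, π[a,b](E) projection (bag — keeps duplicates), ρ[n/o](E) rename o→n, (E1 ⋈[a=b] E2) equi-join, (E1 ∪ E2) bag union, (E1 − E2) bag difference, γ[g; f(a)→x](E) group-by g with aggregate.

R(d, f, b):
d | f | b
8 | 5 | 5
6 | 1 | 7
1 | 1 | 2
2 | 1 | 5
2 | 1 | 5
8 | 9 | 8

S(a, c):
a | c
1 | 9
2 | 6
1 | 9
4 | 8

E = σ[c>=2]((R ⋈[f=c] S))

σ filters on c, owned by the right side.
E' = (R ⋈[f=c] σ[c>=2](S))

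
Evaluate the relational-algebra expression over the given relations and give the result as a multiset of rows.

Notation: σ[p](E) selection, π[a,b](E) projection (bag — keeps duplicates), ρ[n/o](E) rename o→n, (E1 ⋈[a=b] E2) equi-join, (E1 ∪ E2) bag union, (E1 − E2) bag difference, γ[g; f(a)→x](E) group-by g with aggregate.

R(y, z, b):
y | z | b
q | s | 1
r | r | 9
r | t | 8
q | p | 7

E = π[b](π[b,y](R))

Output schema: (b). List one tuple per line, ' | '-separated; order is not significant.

Subexpression sizes:
  R → 4
  π[b,y](R) → 4
  π[b](π[b,y](R)) → 4

== RESULT ==
b
1
7
8
9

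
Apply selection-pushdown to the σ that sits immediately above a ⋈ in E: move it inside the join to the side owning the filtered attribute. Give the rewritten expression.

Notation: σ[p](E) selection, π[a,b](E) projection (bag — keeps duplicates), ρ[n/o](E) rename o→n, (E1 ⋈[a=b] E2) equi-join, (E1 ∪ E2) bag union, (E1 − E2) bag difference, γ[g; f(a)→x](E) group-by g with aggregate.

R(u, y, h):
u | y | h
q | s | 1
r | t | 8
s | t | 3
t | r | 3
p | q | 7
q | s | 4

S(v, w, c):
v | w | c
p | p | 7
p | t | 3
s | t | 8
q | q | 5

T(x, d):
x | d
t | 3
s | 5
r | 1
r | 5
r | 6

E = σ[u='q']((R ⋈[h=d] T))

σ filters on u, owned by the left side.
E' = (σ[u='q'](R) ⋈[h=d] T)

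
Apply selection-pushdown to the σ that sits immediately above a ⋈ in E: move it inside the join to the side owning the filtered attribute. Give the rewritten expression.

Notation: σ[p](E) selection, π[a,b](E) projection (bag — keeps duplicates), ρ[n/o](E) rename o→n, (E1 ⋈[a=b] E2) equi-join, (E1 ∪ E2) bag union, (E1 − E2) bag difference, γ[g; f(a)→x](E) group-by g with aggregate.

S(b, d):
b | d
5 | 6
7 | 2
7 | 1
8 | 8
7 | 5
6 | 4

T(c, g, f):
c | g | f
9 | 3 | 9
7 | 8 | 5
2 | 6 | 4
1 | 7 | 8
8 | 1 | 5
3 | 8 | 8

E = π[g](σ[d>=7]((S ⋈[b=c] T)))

σ filters on d, owned by the left side.
E' = π[g]((σ[d>=7](S) ⋈[b=c] T))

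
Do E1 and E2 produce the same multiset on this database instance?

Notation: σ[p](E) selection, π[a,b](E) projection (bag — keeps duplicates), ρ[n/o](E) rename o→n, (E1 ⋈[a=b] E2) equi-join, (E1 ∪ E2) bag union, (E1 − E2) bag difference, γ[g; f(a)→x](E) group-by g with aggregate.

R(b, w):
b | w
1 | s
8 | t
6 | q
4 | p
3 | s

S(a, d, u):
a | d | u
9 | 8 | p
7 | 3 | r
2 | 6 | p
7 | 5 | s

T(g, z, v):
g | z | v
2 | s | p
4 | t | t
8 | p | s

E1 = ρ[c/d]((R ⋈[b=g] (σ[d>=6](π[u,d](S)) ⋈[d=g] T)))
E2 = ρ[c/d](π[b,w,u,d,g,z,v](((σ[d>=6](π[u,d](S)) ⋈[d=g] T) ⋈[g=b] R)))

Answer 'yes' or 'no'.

E1 per-node cardinality:
  R → 5
  S → 4
  π[u,d](S) → 4
  σ[d>=6](π[u,d](S)) → 2
  T → 3
  (σ[d>=6](π[u,d](S)) ⋈[d=g] T) → 1
  (R ⋈[b=g] (σ[d>=6](π[u,d](S)) ⋈[d=g] T)) → 1
  ρ[c/d]((R ⋈[b=g] (σ[d>=6](π[u,d](S)) ⋈[d=g] T))) → 1
E2 per-node cardinality:
  S → 4
  π[u,d](S) → 4
  σ[d>=6](π[u,d](S)) → 2
  T → 3
  (σ[d>=6](π[u,d](S)) ⋈[d=g] T) → 1
  R → 5
  ((σ[d>=6](π[u,d](S)) ⋈[d=g] T) ⋈[g=b] R) → 1
  π[b,w,u,d,g,z,v](((σ[d>=6](π[u,d](S)) ⋈[d=g] T) ⋈[g=b] R)) → 1
  ρ[c/d](π[b,w,u,d,g,z,v](((σ[d>=6](π[u,d](S)) ⋈[d=g] T) ⋈[g=b] R))) → 1

E1 and E2 produce the same multiset:
b | w | u | c | g | z | v
8 | t | p | 8 | 8 | p | s

yes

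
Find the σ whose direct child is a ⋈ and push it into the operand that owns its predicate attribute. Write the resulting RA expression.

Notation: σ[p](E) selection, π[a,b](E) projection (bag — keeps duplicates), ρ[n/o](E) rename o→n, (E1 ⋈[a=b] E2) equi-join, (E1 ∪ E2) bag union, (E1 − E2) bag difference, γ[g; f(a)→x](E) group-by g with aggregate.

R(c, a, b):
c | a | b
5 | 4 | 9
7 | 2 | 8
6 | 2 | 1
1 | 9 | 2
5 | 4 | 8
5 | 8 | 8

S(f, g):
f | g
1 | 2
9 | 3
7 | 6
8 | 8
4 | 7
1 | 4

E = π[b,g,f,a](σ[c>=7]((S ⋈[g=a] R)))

σ filters on c, owned by the right side.
E' = π[b,g,f,a]((S ⋈[g=a] σ[c>=7](R)))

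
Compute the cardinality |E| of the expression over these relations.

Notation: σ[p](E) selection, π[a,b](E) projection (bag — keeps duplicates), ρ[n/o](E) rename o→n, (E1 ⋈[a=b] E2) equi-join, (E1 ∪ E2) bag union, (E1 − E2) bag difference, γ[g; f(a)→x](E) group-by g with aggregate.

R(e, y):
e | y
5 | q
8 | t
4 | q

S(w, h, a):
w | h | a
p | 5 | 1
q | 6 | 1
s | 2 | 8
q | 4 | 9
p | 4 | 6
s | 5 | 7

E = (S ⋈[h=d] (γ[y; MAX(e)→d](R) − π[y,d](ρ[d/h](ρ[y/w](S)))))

Stepwise |·|:
  S → 6
  R → 3
  γ[y; MAX(e)→d](R) → 2
  S → 6
  ρ[y/w](S) → 6
  ρ[d/h](ρ[y/w](S)) → 6
  π[y,d](ρ[d/h](ρ[y/w](S))) → 6
  (γ[y; MAX(e)→d](R) − π[y,d](ρ[d/h](ρ[y/w](S)))) → 2
  (S ⋈[h=d] (γ[y; MAX(e)→d](R) − π[y,d](ρ[d/h](ρ[y/w](S))))) → 2

|E| = 2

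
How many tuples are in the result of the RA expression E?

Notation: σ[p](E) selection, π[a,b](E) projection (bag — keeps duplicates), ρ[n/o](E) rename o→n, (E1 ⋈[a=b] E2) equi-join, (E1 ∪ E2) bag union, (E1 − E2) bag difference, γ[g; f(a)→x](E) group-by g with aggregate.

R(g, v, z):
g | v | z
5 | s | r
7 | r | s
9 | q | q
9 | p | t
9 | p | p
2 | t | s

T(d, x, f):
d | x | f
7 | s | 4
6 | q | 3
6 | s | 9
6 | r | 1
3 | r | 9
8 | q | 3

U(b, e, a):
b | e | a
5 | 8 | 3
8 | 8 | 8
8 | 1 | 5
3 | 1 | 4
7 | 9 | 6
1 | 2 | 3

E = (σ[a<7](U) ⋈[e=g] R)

Row counts bottom-up:
  U → 6
  σ[a<7](U) → 5
  R → 6
  (σ[a<7](U) ⋈[e=g] R) → 4

|E| = 4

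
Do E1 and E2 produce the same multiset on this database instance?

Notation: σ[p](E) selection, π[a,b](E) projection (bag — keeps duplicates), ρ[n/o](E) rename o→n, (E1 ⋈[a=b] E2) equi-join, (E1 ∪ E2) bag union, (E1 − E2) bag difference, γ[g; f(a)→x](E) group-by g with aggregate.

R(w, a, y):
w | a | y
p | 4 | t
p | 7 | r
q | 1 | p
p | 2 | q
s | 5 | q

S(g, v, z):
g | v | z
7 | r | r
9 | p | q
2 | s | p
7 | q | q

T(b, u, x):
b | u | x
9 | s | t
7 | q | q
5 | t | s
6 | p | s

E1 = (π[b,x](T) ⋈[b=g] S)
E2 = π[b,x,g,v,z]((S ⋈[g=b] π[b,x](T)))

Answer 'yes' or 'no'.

E1 per-node cardinality:
  T → 4
  π[b,x](T) → 4
  S → 4
  (π[b,x](T) ⋈[b=g] S) → 3
E2 per-node cardinality:
  S → 4
  T → 4
  π[b,x](T) → 4
  (S ⋈[g=b] π[b,x](T)) → 3
  π[b,x,g,v,z]((S ⋈[g=b] π[b,x](T))) → 3

E1 and E2 produce the same multiset:
b | x | g | v | z
7 | q | 7 | q | q
7 | q | 7 | r | r
9 | t | 9 | p | q

yes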